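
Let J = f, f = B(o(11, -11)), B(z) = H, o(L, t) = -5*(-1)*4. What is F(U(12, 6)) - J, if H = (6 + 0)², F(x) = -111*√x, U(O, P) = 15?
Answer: -36 - 111*√15 ≈ -465.90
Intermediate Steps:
o(L, t) = 20 (o(L, t) = 5*4 = 20)
H = 36 (H = 6² = 36)
B(z) = 36
f = 36
J = 36
F(U(12, 6)) - J = -111*√15 - 1*36 = -111*√15 - 36 = -36 - 111*√15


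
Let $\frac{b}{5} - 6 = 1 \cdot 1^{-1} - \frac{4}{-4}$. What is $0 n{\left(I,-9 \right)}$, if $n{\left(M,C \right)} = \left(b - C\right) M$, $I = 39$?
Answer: $0$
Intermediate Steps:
$b = 40$ ($b = 30 + 5 \left(1 \cdot 1^{-1} - \frac{4}{-4}\right) = 30 + 5 \left(1 \cdot 1 - -1\right) = 30 + 5 \left(1 + 1\right) = 30 + 5 \cdot 2 = 30 + 10 = 40$)
$n{\left(M,C \right)} = M \left(40 - C\right)$ ($n{\left(M,C \right)} = \left(40 - C\right) M = M \left(40 - C\right)$)
$0 n{\left(I,-9 \right)} = 0 \cdot 39 \left(40 - -9\right) = 0 \cdot 39 \left(40 + 9\right) = 0 \cdot 39 \cdot 49 = 0 \cdot 1911 = 0$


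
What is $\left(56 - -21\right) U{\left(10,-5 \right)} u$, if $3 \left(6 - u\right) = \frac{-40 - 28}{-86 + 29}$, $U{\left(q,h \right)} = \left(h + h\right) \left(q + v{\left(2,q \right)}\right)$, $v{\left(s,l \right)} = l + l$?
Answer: $- \frac{7376600}{57} \approx -1.2941 \cdot 10^{5}$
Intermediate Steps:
$v{\left(s,l \right)} = 2 l$
$U{\left(q,h \right)} = 6 h q$ ($U{\left(q,h \right)} = \left(h + h\right) \left(q + 2 q\right) = 2 h 3 q = 6 h q$)
$u = \frac{958}{171}$ ($u = 6 - \frac{\left(-40 - 28\right) \frac{1}{-86 + 29}}{3} = 6 - \frac{\left(-68\right) \frac{1}{-57}}{3} = 6 - \frac{\left(-68\right) \left(- \frac{1}{57}\right)}{3} = 6 - \frac{68}{171} = \frac{958}{171} \approx 5.6023$)
$\left(56 - -21\right) U{\left(10,-5 \right)} u = \left(56 - -21\right) 6 \left(-5\right) 10 \cdot \frac{958}{171} = \left(56 + 21\right) \left(-300\right) \frac{958}{171} = 77 \left(-300\right) \frac{958}{171} = \left(-23100\right) \frac{958}{171} = - \frac{7376600}{57}$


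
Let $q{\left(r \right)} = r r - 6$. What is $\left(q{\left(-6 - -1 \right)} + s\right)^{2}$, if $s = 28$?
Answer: $2209$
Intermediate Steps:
$q{\left(r \right)} = -6 + r^{2}$ ($q{\left(r \right)} = r^{2} - 6 = -6 + r^{2}$)
$\left(q{\left(-6 - -1 \right)} + s\right)^{2} = \left(\left(-6 + \left(-6 - -1\right)^{2}\right) + 28\right)^{2} = \left(\left(-6 + \left(-6 + 1\right)^{2}\right) + 28\right)^{2} = \left(\left(-6 + \left(-5\right)^{2}\right) + 28\right)^{2} = \left(\left(-6 + 25\right) + 28\right)^{2} = \left(19 + 28\right)^{2} = 47^{2} = 2209$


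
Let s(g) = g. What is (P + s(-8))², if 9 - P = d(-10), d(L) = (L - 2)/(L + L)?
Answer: 4/25 ≈ 0.16000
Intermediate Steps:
d(L) = (-2 + L)/(2*L) (d(L) = (-2 + L)/((2*L)) = (-2 + L)*(1/(2*L)) = (-2 + L)/(2*L))
P = 42/5 (P = 9 - (-2 - 10)/(2*(-10)) = 9 - (-1)*(-12)/(2*10) = 9 - 1*⅗ = 9 - ⅗ = 42/5 ≈ 8.4000)
(P + s(-8))² = (42/5 - 8)² = (⅖)² = 4/25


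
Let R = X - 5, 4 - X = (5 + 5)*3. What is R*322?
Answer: -9982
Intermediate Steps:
X = -26 (X = 4 - (5 + 5)*3 = 4 - 10*3 = 4 - 1*30 = 4 - 30 = -26)
R = -31 (R = -26 - 5 = -31)
R*322 = -31*322 = -9982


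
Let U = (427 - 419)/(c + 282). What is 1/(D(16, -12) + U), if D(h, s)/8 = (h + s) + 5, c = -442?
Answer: 20/1439 ≈ 0.013899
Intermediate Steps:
U = -1/20 (U = (427 - 419)/(-442 + 282) = 8/(-160) = 8*(-1/160) = -1/20 ≈ -0.050000)
D(h, s) = 40 + 8*h + 8*s (D(h, s) = 8*((h + s) + 5) = 8*(5 + h + s) = 40 + 8*h + 8*s)
1/(D(16, -12) + U) = 1/((40 + 8*16 + 8*(-12)) - 1/20) = 1/((40 + 128 - 96) - 1/20) = 1/(72 - 1/20) = 1/(1439/20) = 20/1439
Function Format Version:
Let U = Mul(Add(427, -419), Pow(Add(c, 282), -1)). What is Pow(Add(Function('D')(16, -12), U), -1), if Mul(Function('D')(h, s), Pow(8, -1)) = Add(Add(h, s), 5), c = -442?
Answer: Rational(20, 1439) ≈ 0.013899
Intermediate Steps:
U = Rational(-1, 20) (U = Mul(Add(427, -419), Pow(Add(-442, 282), -1)) = Mul(8, Pow(-160, -1)) = Mul(8, Rational(-1, 160)) = Rational(-1, 20) ≈ -0.050000)
Function('D')(h, s) = Add(40, Mul(8, h), Mul(8, s)) (Function('D')(h, s) = Mul(8, Add(Add(h, s), 5)) = Mul(8, Add(5, h, s)) = Add(40, Mul(8, h), Mul(8, s)))
Pow(Add(Function('D')(16, -12), U), -1) = Pow(Add(Add(40, Mul(8, 16), Mul(8, -12)), Rational(-1, 20)), -1) = Pow(Add(Add(40, 128, -96), Rational(-1, 20)), -1) = Pow(Add(72, Rational(-1, 20)), -1) = Pow(Rational(1439, 20), -1) = Rational(20, 1439)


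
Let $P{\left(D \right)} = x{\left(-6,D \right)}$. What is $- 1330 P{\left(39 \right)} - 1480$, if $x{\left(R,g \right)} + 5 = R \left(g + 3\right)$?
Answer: $340330$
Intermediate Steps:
$x{\left(R,g \right)} = -5 + R \left(3 + g\right)$ ($x{\left(R,g \right)} = -5 + R \left(g + 3\right) = -5 + R \left(3 + g\right)$)
$P{\left(D \right)} = -23 - 6 D$ ($P{\left(D \right)} = -5 + 3 \left(-6\right) - 6 D = -5 - 18 - 6 D = -23 - 6 D$)
$- 1330 P{\left(39 \right)} - 1480 = - 1330 \left(-23 - 234\right) - 1480 = \left(-1330\right) \left(-257\right) - 1480 = 341810 - 1480 = 340330$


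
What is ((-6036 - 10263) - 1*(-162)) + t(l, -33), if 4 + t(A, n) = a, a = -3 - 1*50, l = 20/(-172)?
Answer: -16194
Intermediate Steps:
l = -5/43 (l = 20*(-1/172) = -5/43 ≈ -0.11628)
a = -53 (a = -3 - 50 = -53)
t(A, n) = -57 (t(A, n) = -4 - 53 = -57)
((-6036 - 10263) - 1*(-162)) + t(l, -33) = ((-6036 - 10263) - 1*(-162)) - 57 = (-16299 + 162) - 57 = -16137 - 57 = -16194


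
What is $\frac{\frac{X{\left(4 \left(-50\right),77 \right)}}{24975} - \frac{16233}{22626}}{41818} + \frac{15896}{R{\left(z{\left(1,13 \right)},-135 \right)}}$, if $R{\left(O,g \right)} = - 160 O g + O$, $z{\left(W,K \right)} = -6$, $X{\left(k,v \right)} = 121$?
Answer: $- \frac{2319047870233727}{18905433089652900} \approx -0.12267$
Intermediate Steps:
$R{\left(O,g \right)} = O - 160 O g$ ($R{\left(O,g \right)} = - 160 O g + O = O - 160 O g$)
$\frac{\frac{X{\left(4 \left(-50\right),77 \right)}}{24975} - \frac{16233}{22626}}{41818} + \frac{15896}{R{\left(z{\left(1,13 \right)},-135 \right)}} = \frac{\frac{121}{24975} - \frac{16233}{22626}}{41818} + \frac{15896}{\left(-6\right) \left(1 - -21600\right)} = \left(121 \cdot \frac{1}{24975} - \frac{5411}{7542}\right) \frac{1}{41818} + \frac{15896}{\left(-6\right) \left(1 + 21600\right)} = \left(\frac{121}{24975} - \frac{5411}{7542}\right) \frac{1}{41818} + \frac{15896}{\left(-6\right) 21601} = \left(- \frac{14914127}{20929050}\right) \frac{1}{41818} + \frac{15896}{-129606} = - \frac{14914127}{875211012900} + 15896 \left(- \frac{1}{129606}\right) = - \frac{14914127}{875211012900} - \frac{7948}{64803} = - \frac{2319047870233727}{18905433089652900}$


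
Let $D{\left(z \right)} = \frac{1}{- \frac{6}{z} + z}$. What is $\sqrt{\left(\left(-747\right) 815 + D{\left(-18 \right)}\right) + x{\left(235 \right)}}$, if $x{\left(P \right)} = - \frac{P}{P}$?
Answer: $\frac{i \sqrt{1710136213}}{53} \approx 780.26 i$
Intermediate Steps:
$D{\left(z \right)} = \frac{1}{z - \frac{6}{z}}$
$x{\left(P \right)} = -1$ ($x{\left(P \right)} = \left(-1\right) 1 = -1$)
$\sqrt{\left(\left(-747\right) 815 + D{\left(-18 \right)}\right) + x{\left(235 \right)}} = \sqrt{\left(\left(-747\right) 815 - \frac{18}{-6 + \left(-18\right)^{2}}\right) - 1} = \sqrt{\left(-608805 - \frac{18}{-6 + 324}\right) - 1} = \sqrt{\left(-608805 - \frac{18}{318}\right) - 1} = \sqrt{\left(-608805 - \frac{3}{53}\right) - 1} = \sqrt{- \frac{32266668}{53} - 1} = \sqrt{- \frac{32266721}{53}} = \frac{i \sqrt{1710136213}}{53}$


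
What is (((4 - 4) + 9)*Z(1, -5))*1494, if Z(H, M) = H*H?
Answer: 13446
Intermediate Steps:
Z(H, M) = H²
(((4 - 4) + 9)*Z(1, -5))*1494 = (((4 - 4) + 9)*1²)*1494 = ((0 + 9)*1)*1494 = (9*1)*1494 = 9*1494 = 13446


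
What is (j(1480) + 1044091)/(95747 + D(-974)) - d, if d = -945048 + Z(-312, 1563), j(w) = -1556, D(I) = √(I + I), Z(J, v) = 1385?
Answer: 8651120894891136/9167489957 - 2085070*I*√487/9167489957 ≈ 9.4367e+5 - 0.0050192*I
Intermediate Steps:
D(I) = √2*√I (D(I) = √(2*I) = √2*√I)
d = -943663 (d = -945048 + 1385 = -943663)
(j(1480) + 1044091)/(95747 + D(-974)) - d = (-1556 + 1044091)/(95747 + √2*√(-974)) - 1*(-943663) = 1042535/(95747 + √2*(I*√974)) + 943663 = 1042535/(95747 + 2*I*√487) + 943663 = 943663 + 1042535/(95747 + 2*I*√487)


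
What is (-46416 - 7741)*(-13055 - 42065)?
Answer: 2985133840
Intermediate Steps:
(-46416 - 7741)*(-13055 - 42065) = -54157*(-55120) = 2985133840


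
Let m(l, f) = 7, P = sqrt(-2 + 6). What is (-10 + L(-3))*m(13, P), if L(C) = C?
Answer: -91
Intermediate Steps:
P = 2 (P = sqrt(4) = 2)
(-10 + L(-3))*m(13, P) = (-10 - 3)*7 = -13*7 = -91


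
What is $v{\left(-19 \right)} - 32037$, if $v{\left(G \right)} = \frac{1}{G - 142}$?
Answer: $- \frac{5157958}{161} \approx -32037.0$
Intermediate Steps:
$v{\left(G \right)} = \frac{1}{-142 + G}$
$v{\left(-19 \right)} - 32037 = \frac{1}{-142 - 19} - 32037 = \frac{1}{-161} - 32037 = - \frac{1}{161} - 32037 = - \frac{5157958}{161}$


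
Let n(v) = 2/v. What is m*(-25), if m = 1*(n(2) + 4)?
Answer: -125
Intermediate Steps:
m = 5 (m = 1*(2/2 + 4) = 1*(2*(1/2) + 4) = 1*(1 + 4) = 1*5 = 5)
m*(-25) = 5*(-25) = -125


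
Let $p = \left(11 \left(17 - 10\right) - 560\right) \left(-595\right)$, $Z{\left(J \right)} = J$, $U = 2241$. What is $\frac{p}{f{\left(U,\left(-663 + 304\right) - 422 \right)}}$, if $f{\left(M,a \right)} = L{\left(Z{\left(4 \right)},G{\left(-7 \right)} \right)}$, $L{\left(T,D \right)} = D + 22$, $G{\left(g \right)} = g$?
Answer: $19159$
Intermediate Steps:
$L{\left(T,D \right)} = 22 + D$
$f{\left(M,a \right)} = 15$ ($f{\left(M,a \right)} = 22 - 7 = 15$)
$p = 287385$ ($p = \left(11 \cdot 7 - 560\right) \left(-595\right) = \left(77 - 560\right) \left(-595\right) = \left(-483\right) \left(-595\right) = 287385$)
$\frac{p}{f{\left(U,\left(-663 + 304\right) - 422 \right)}} = \frac{287385}{15} = 287385 \cdot \frac{1}{15} = 19159$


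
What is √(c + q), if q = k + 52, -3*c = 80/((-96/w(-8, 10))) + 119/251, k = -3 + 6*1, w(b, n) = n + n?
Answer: √34245938/753 ≈ 7.7716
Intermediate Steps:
w(b, n) = 2*n
k = 3 (k = -3 + 6 = 3)
c = 12193/2259 (c = -(80/((-96/(2*10))) + 119/251)/3 = -(80/((-96/20)) + 119*(1/251))/3 = -(80/((-96*1/20)) + 119/251)/3 = -(80/(-24/5) + 119/251)/3 = -(80*(-5/24) + 119/251)/3 = -(-50/3 + 119/251)/3 = -⅓*(-12193/753) = 12193/2259 ≈ 5.3975)
q = 55 (q = 3 + 52 = 55)
√(c + q) = √(12193/2259 + 55) = √(136438/2259) = √34245938/753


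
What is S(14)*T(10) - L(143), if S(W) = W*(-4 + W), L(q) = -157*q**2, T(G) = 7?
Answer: 3211473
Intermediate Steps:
S(14)*T(10) - L(143) = (14*(-4 + 14))*7 - (-157)*143**2 = (14*10)*7 - (-157)*20449 = 140*7 - 1*(-3210493) = 980 + 3210493 = 3211473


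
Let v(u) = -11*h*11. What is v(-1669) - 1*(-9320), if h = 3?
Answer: 8957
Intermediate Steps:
v(u) = -363 (v(u) = -11*3*11 = -33*11 = -363)
v(-1669) - 1*(-9320) = -363 - 1*(-9320) = -363 + 9320 = 8957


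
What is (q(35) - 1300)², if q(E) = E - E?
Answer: 1690000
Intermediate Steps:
q(E) = 0
(q(35) - 1300)² = (0 - 1300)² = (-1300)² = 1690000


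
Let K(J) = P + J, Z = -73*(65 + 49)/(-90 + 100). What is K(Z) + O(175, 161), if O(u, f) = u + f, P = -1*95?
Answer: -2956/5 ≈ -591.20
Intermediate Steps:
P = -95
Z = -4161/5 (Z = -73/(10/114) = -73/(10*(1/114)) = -73/5/57 = -73*57/5 = -4161/5 ≈ -832.20)
O(u, f) = f + u
K(J) = -95 + J
K(Z) + O(175, 161) = (-95 - 4161/5) + (161 + 175) = -4636/5 + 336 = -2956/5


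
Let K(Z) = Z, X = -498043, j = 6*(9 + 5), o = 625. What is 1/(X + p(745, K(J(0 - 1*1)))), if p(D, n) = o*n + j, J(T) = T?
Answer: -1/498584 ≈ -2.0057e-6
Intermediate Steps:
j = 84 (j = 6*14 = 84)
p(D, n) = 84 + 625*n (p(D, n) = 625*n + 84 = 84 + 625*n)
1/(X + p(745, K(J(0 - 1*1)))) = 1/(-498043 + (84 + 625*(0 - 1*1))) = 1/(-498043 + (84 + 625*(0 - 1))) = 1/(-498043 + (84 + 625*(-1))) = 1/(-498043 + (84 - 625)) = 1/(-498043 - 541) = 1/(-498584) = -1/498584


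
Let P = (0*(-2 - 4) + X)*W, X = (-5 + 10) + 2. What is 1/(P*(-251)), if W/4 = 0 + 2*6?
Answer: -1/84336 ≈ -1.1857e-5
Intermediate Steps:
X = 7 (X = 5 + 2 = 7)
W = 48 (W = 4*(0 + 2*6) = 4*(0 + 12) = 4*12 = 48)
P = 336 (P = (0*(-2 - 4) + 7)*48 = (0*(-6) + 7)*48 = (0 + 7)*48 = 7*48 = 336)
1/(P*(-251)) = 1/(336*(-251)) = 1/(-84336) = -1/84336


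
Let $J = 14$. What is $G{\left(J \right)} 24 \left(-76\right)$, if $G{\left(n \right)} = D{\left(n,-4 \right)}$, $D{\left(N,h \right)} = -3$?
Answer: $5472$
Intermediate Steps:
$G{\left(n \right)} = -3$
$G{\left(J \right)} 24 \left(-76\right) = - 3 \cdot 24 \left(-76\right) = \left(-3\right) \left(-1824\right) = 5472$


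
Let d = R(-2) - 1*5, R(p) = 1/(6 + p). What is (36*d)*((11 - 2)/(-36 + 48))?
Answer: -513/4 ≈ -128.25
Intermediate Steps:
d = -19/4 (d = 1/(6 - 2) - 1*5 = 1/4 - 5 = ¼ - 5 = -19/4 ≈ -4.7500)
(36*d)*((11 - 2)/(-36 + 48)) = (36*(-19/4))*((11 - 2)/(-36 + 48)) = -1539/12 = -171*¾ = -513/4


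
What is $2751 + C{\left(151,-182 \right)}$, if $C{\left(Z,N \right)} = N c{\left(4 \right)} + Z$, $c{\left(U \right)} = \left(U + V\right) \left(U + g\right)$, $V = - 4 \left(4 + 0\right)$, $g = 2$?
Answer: $16006$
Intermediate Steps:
$V = -16$ ($V = \left(-4\right) 4 = -16$)
$c{\left(U \right)} = \left(-16 + U\right) \left(2 + U\right)$ ($c{\left(U \right)} = \left(U - 16\right) \left(U + 2\right) = \left(-16 + U\right) \left(2 + U\right)$)
$C{\left(Z,N \right)} = Z - 72 N$ ($C{\left(Z,N \right)} = N \left(-32 + 4^{2} - 56\right) + Z = N \left(-32 + 16 - 56\right) + Z = N \left(-72\right) + Z = - 72 N + Z = Z - 72 N$)
$2751 + C{\left(151,-182 \right)} = 2751 + \left(151 - -13104\right) = 2751 + \left(151 + 13104\right) = 2751 + 13255 = 16006$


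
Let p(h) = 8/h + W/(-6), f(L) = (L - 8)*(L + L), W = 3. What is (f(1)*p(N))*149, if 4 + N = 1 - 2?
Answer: 21903/5 ≈ 4380.6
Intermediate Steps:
N = -5 (N = -4 + (1 - 2) = -4 - 1 = -5)
f(L) = 2*L*(-8 + L) (f(L) = (-8 + L)*(2*L) = 2*L*(-8 + L))
p(h) = -½ + 8/h (p(h) = 8/h + 3/(-6) = 8/h + 3*(-⅙) = 8/h - ½ = -½ + 8/h)
(f(1)*p(N))*149 = ((2*1*(-8 + 1))*((½)*(16 - 1*(-5))/(-5)))*149 = ((2*1*(-7))*((½)*(-⅕)*(16 + 5)))*149 = -7*(-1)*21/5*149 = -14*(-21/10)*149 = (147/5)*149 = 21903/5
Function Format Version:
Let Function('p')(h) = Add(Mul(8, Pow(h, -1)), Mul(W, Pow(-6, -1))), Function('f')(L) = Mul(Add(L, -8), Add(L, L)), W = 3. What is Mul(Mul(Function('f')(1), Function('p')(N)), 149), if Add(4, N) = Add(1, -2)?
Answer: Rational(21903, 5) ≈ 4380.6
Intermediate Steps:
N = -5 (N = Add(-4, Add(1, -2)) = Add(-4, -1) = -5)
Function('f')(L) = Mul(2, L, Add(-8, L)) (Function('f')(L) = Mul(Add(-8, L), Mul(2, L)) = Mul(2, L, Add(-8, L)))
Function('p')(h) = Add(Rational(-1, 2), Mul(8, Pow(h, -1))) (Function('p')(h) = Add(Mul(8, Pow(h, -1)), Mul(3, Pow(-6, -1))) = Add(Mul(8, Pow(h, -1)), Mul(3, Rational(-1, 6))) = Add(Mul(8, Pow(h, -1)), Rational(-1, 2)) = Add(Rational(-1, 2), Mul(8, Pow(h, -1))))
Mul(Mul(Function('f')(1), Function('p')(N)), 149) = Mul(Mul(Mul(2, 1, Add(-8, 1)), Mul(Rational(1, 2), Pow(-5, -1), Add(16, Mul(-1, -5)))), 149) = Mul(Mul(Mul(2, 1, -7), Mul(Rational(1, 2), Rational(-1, 5), Add(16, 5))), 149) = Mul(Mul(-14, Mul(Rational(1, 2), Rational(-1, 5), 21)), 149) = Mul(Mul(-14, Rational(-21, 10)), 149) = Mul(Rational(147, 5), 149) = Rational(21903, 5)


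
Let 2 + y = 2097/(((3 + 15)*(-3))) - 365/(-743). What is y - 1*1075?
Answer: -4972195/4458 ≈ -1115.3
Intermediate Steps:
y = -179845/4458 (y = -2 + (2097/(((3 + 15)*(-3))) - 365/(-743)) = -2 + (2097/((18*(-3))) - 365*(-1/743)) = -2 + (2097/(-54) + 365/743) = -2 + (2097*(-1/54) + 365/743) = -2 + (-233/6 + 365/743) = -2 - 170929/4458 = -179845/4458 ≈ -40.342)
y - 1*1075 = -179845/4458 - 1*1075 = -179845/4458 - 1075 = -4972195/4458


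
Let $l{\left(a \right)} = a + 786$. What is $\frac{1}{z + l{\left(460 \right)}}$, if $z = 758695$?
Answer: $\frac{1}{759941} \approx 1.3159 \cdot 10^{-6}$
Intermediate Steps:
$l{\left(a \right)} = 786 + a$
$\frac{1}{z + l{\left(460 \right)}} = \frac{1}{758695 + \left(786 + 460\right)} = \frac{1}{758695 + 1246} = \frac{1}{759941}$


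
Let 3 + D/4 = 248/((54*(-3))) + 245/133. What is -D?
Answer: 16552/1539 ≈ 10.755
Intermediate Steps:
D = -16552/1539 (D = -12 + 4*(248/((54*(-3))) + 245/133) = -12 + 4*(248/(-162) + 245*(1/133)) = -12 + 4*(248*(-1/162) + 35/19) = -12 + 4*(-124/81 + 35/19) = -12 + 4*(479/1539) = -12 + 1916/1539 = -16552/1539 ≈ -10.755)
-D = -1*(-16552/1539) = 16552/1539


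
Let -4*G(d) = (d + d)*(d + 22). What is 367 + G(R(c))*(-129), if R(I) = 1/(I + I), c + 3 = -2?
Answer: 45149/200 ≈ 225.75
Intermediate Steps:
c = -5 (c = -3 - 2 = -5)
R(I) = 1/(2*I)
G(d) = -d*(22 + d)/2 (G(d) = -(d + d)*(d + 22)/4 = -2*d*(22 + d)/4 = -d*(22 + d)/2)
367 + G(R(c))*(-129) = 367 - (½)/(-5)*(22 + (½)/(-5))/2*(-129) = 367 - (½)*(-⅕)*(22 + (½)*(-⅕))/2*(-129) = 367 - ½*(-⅒)*(22 - ⅒)*(-129) = 367 - ½*(-⅒)*219/10*(-129) = 367 + (219/200)*(-129) = 367 - 28251/200 = 45149/200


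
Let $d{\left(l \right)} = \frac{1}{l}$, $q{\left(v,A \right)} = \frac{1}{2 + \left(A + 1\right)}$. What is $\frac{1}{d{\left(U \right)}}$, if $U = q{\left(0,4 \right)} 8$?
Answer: $\frac{8}{7} \approx 1.1429$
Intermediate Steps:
$q{\left(v,A \right)} = \frac{1}{3 + A}$ ($q{\left(v,A \right)} = \frac{1}{2 + \left(1 + A\right)} = \frac{1}{3 + A}$)
$U = \frac{8}{7}$ ($U = \frac{1}{3 + 4} \cdot 8 = \frac{1}{7} \cdot 8 = \frac{8}{7} \approx 1.1429$)
$\frac{1}{d{\left(U \right)}} = \frac{1}{\frac{1}{\frac{8}{7}}} = \frac{1}{\frac{7}{8}} = \frac{8}{7}$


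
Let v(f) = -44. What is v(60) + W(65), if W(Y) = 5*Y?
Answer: 281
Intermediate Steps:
v(60) + W(65) = -44 + 5*65 = -44 + 325 = 281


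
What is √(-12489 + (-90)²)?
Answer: I*√4389 ≈ 66.25*I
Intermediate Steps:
√(-12489 + (-90)²) = √(-12489 + 8100) = √(-4389) = I*√4389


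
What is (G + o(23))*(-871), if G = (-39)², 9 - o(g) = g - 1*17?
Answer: -1327404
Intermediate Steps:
o(g) = 26 - g (o(g) = 9 - (g - 1*17) = 9 - (g - 17) = 9 - (-17 + g) = 9 + (17 - g) = 26 - g)
G = 1521
(G + o(23))*(-871) = (1521 + (26 - 1*23))*(-871) = (1521 + (26 - 23))*(-871) = (1521 + 3)*(-871) = 1524*(-871) = -1327404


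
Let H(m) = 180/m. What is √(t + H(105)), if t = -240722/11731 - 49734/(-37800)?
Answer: I*√240693220817/117310 ≈ 4.1821*I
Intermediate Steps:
t = -157701149/8211700 (t = -240722*1/11731 - 49734*(-1/37800) = -240722/11731 + 921/700 = -157701149/8211700 ≈ -19.204)
√(t + H(105)) = √(-157701149/8211700 + 180/105) = √(-157701149/8211700 + 180*(1/105)) = √(-157701149/8211700 + 12/7) = √(-20517707/1173100) = I*√240693220817/117310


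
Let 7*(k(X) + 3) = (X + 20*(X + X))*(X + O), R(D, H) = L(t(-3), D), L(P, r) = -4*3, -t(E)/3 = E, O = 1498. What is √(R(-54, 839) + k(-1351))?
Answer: I*√1163226 ≈ 1078.5*I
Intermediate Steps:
t(E) = -3*E
L(P, r) = -12
R(D, H) = -12
k(X) = -3 + 41*X*(1498 + X)/7 (k(X) = -3 + ((X + 20*(X + X))*(X + 1498))/7 = -3 + ((X + 20*(2*X))*(1498 + X))/7 = -3 + ((X + 40*X)*(1498 + X))/7 = -3 + ((41*X)*(1498 + X))/7 = -3 + (41*X*(1498 + X))/7 = -3 + 41*X*(1498 + X)/7)
√(R(-54, 839) + k(-1351)) = √(-12 + (-3 + 8774*(-1351) + (41/7)*(-1351)²)) = √(-12 + (-3 - 11853674 + (41/7)*1825201)) = √(-12 + (-3 - 11853674 + 10690463)) = √(-12 - 1163214) = √(-1163226) = I*√1163226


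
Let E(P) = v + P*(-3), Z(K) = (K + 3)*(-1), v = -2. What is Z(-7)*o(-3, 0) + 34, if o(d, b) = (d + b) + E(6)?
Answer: -58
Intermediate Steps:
Z(K) = -3 - K (Z(K) = (3 + K)*(-1) = -3 - K)
E(P) = -2 - 3*P (E(P) = -2 + P*(-3) = -2 - 3*P)
o(d, b) = -20 + b + d (o(d, b) = (d + b) + (-2 - 3*6) = (b + d) + (-2 - 18) = (b + d) - 20 = -20 + b + d)
Z(-7)*o(-3, 0) + 34 = (-3 - 1*(-7))*(-20 + 0 - 3) + 34 = (-3 + 7)*(-23) + 34 = 4*(-23) + 34 = -92 + 34 = -58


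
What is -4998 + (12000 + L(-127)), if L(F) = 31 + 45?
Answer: 7078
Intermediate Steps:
L(F) = 76
-4998 + (12000 + L(-127)) = -4998 + (12000 + 76) = -4998 + 12076 = 7078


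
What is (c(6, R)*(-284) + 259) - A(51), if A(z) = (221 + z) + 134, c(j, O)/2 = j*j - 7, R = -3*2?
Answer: -16619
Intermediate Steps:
R = -6
c(j, O) = -14 + 2*j² (c(j, O) = 2*(j*j - 7) = 2*(j² - 7) = 2*(-7 + j²) = -14 + 2*j²)
A(z) = 355 + z
(c(6, R)*(-284) + 259) - A(51) = ((-14 + 2*6²)*(-284) + 259) - (355 + 51) = ((-14 + 2*36)*(-284) + 259) - 1*406 = ((-14 + 72)*(-284) + 259) - 406 = (58*(-284) + 259) - 406 = (-16472 + 259) - 406 = -16213 - 406 = -16619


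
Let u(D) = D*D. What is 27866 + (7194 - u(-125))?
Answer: 19435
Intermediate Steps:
u(D) = D**2
27866 + (7194 - u(-125)) = 27866 + (7194 - 1*(-125)**2) = 27866 + (7194 - 1*15625) = 27866 + (7194 - 15625) = 27866 - 8431 = 19435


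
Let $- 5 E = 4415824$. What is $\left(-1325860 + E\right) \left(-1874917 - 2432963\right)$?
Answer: $9516213755424$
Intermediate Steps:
$E = - \frac{4415824}{5}$ ($E = \left(- \frac{1}{5}\right) 4415824 = - \frac{4415824}{5} \approx -8.8317 \cdot 10^{5}$)
$\left(-1325860 + E\right) \left(-1874917 - 2432963\right) = \left(-1325860 - \frac{4415824}{5}\right) \left(-1874917 - 2432963\right) = - \frac{11045124 \left(-1874917 - 2432963\right)}{5} = \left(- \frac{11045124}{5}\right) \left(-4307880\right) = 9516213755424$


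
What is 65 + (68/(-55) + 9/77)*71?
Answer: -5576/385 ≈ -14.483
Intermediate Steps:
65 + (68/(-55) + 9/77)*71 = 65 + (68*(-1/55) + 9*(1/77))*71 = 65 + (-68/55 + 9/77)*71 = 65 - 431/385*71 = 65 - 30601/385 = -5576/385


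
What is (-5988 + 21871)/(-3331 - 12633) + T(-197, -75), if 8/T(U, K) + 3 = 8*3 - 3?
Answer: -79091/143676 ≈ -0.55048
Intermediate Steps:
T(U, K) = 4/9 (T(U, K) = 8/(-3 + (8*3 - 3)) = 8/(-3 + (24 - 3)) = 8/(-3 + 21) = 8/18 = 8*(1/18) = 4/9)
(-5988 + 21871)/(-3331 - 12633) + T(-197, -75) = (-5988 + 21871)/(-3331 - 12633) + 4/9 = 15883/(-15964) + 4/9 = 15883*(-1/15964) + 4/9 = -15883/15964 + 4/9 = -79091/143676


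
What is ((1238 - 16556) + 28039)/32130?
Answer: 12721/32130 ≈ 0.39592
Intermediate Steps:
((1238 - 16556) + 28039)/32130 = (-15318 + 28039)*(1/32130) = 12721*(1/32130) = 12721/32130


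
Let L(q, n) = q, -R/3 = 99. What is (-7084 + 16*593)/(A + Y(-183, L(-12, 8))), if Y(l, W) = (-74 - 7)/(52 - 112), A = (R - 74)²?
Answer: 48080/2752847 ≈ 0.017466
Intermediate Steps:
R = -297 (R = -3*99 = -297)
A = 137641 (A = (-297 - 74)² = (-371)² = 137641)
Y(l, W) = 27/20 (Y(l, W) = -81/(-60) = -81*(-1/60) = 27/20)
(-7084 + 16*593)/(A + Y(-183, L(-12, 8))) = (-7084 + 16*593)/(137641 + 27/20) = (-7084 + 9488)/(2752847/20) = 2404*(20/2752847) = 48080/2752847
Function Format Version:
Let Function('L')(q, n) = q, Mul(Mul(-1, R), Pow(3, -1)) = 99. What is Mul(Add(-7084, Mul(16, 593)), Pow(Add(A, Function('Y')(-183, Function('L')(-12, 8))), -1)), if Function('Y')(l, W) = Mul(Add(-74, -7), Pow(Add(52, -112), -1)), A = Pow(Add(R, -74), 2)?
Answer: Rational(48080, 2752847) ≈ 0.017466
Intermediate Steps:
R = -297 (R = Mul(-3, 99) = -297)
A = 137641 (A = Pow(Add(-297, -74), 2) = Pow(-371, 2) = 137641)
Function('Y')(l, W) = Rational(27, 20) (Function('Y')(l, W) = Mul(-81, Pow(-60, -1)) = Mul(-81, Rational(-1, 60)) = Rational(27, 20))
Mul(Add(-7084, Mul(16, 593)), Pow(Add(A, Function('Y')(-183, Function('L')(-12, 8))), -1)) = Mul(Add(-7084, Mul(16, 593)), Pow(Add(137641, Rational(27, 20)), -1)) = Mul(Add(-7084, 9488), Pow(Rational(2752847, 20), -1)) = Mul(2404, Rational(20, 2752847)) = Rational(48080, 2752847)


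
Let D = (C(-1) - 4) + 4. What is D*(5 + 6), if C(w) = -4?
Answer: -44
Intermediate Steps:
D = -4 (D = (-4 - 4) + 4 = -8 + 4 = -4)
D*(5 + 6) = -4*(5 + 6) = -4*11 = -44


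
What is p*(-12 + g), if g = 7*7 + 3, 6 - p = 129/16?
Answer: -165/2 ≈ -82.500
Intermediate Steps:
p = -33/16 (p = 6 - 129/16 = -33/16 ≈ -2.0625)
g = 52 (g = 49 + 3 = 52)
p*(-12 + g) = -33*(-12 + 52)/16 = -33/16*40 = -165/2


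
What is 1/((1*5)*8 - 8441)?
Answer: -1/8401 ≈ -0.00011903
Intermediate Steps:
1/((1*5)*8 - 8441) = 1/(5*8 - 8441) = 1/(40 - 8441) = 1/(-8401) = -1/8401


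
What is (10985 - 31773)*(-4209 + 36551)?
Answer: -672325496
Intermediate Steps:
(10985 - 31773)*(-4209 + 36551) = -20788*32342 = -672325496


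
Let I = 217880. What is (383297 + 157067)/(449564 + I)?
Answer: 135091/166861 ≈ 0.80960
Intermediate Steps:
(383297 + 157067)/(449564 + I) = (383297 + 157067)/(449564 + 217880) = 540364/667444 = 540364*(1/667444) = 135091/166861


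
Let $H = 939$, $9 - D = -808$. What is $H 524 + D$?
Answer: $492853$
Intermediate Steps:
$D = 817$ ($D = 9 - -808 = 9 + 808 = 817$)
$H 524 + D = 939 \cdot 524 + 817 = 492036 + 817 = 492853$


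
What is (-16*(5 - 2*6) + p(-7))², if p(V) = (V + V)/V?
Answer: 12996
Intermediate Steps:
p(V) = 2 (p(V) = (2*V)/V = 2)
(-16*(5 - 2*6) + p(-7))² = (-16*(5 - 2*6) + 2)² = (-16*(5 - 12) + 2)² = (-16*(-7) + 2)² = (112 + 2)² = 114² = 12996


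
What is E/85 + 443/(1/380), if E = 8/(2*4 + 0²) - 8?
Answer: 14308893/85 ≈ 1.6834e+5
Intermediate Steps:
E = -7 (E = 8/(8 + 0) - 8 = 8/8 - 8 = (⅛)*8 - 8 = 1 - 8 = -7)
E/85 + 443/(1/380) = -7/85 + 443/(1/380) = -7*1/85 + 443/(1/380) = -7/85 + 443*380 = -7/85 + 168340 = 14308893/85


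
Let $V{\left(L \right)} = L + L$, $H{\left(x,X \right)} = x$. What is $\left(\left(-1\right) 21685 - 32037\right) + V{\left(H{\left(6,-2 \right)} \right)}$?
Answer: $-53710$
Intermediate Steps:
$V{\left(L \right)} = 2 L$
$\left(\left(-1\right) 21685 - 32037\right) + V{\left(H{\left(6,-2 \right)} \right)} = \left(\left(-1\right) 21685 - 32037\right) + 2 \cdot 6 = \left(-21685 - 32037\right) + 12 = -53722 + 12 = -53710$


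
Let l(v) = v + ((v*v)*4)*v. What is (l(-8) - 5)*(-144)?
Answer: 296784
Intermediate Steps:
l(v) = v + 4*v³ (l(v) = v + (v²*4)*v = v + (4*v²)*v = v + 4*v³)
(l(-8) - 5)*(-144) = ((-8 + 4*(-8)³) - 5)*(-144) = ((-8 + 4*(-512)) - 5)*(-144) = ((-8 - 2048) - 5)*(-144) = (-2056 - 5)*(-144) = -2061*(-144) = 296784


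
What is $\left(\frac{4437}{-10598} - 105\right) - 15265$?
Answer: $- \frac{162895697}{10598} \approx -15370.0$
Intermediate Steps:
$\left(\frac{4437}{-10598} - 105\right) - 15265 = \left(4437 \left(- \frac{1}{10598}\right) - 105\right) - 15265 = \left(- \frac{4437}{10598} - 105\right) - 15265 = - \frac{1117227}{10598} - 15265 = - \frac{162895697}{10598}$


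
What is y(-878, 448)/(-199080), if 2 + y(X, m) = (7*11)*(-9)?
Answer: 139/39816 ≈ 0.0034911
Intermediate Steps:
y(X, m) = -695 (y(X, m) = -2 + (7*11)*(-9) = -2 + 77*(-9) = -2 - 693 = -695)
y(-878, 448)/(-199080) = -695/(-199080) = -695*(-1/199080) = 139/39816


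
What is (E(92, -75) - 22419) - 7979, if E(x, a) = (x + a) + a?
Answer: -30456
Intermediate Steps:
E(x, a) = x + 2*a (E(x, a) = (a + x) + a = x + 2*a)
(E(92, -75) - 22419) - 7979 = ((92 + 2*(-75)) - 22419) - 7979 = ((92 - 150) - 22419) - 7979 = (-58 - 22419) - 7979 = -22477 - 7979 = -30456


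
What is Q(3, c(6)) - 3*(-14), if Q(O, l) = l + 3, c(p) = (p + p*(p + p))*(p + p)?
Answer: 981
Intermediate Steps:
c(p) = 2*p*(p + 2*p**2) (c(p) = (p + p*(2*p))*(2*p) = (p + 2*p**2)*(2*p) = 2*p*(p + 2*p**2))
Q(O, l) = 3 + l
Q(3, c(6)) - 3*(-14) = (3 + 6**2*(2 + 4*6)) - 3*(-14) = (3 + 36*(2 + 24)) + 42 = (3 + 36*26) + 42 = (3 + 936) + 42 = 939 + 42 = 981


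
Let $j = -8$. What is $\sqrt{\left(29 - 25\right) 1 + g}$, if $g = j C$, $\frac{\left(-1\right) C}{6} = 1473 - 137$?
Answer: $2 \sqrt{16033} \approx 253.24$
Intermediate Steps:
$C = -8016$ ($C = - 6 \left(1473 - 137\right) = \left(-6\right) 1336 = -8016$)
$g = 64128$ ($g = \left(-8\right) \left(-8016\right) = 64128$)
$\sqrt{\left(29 - 25\right) 1 + g} = \sqrt{\left(29 - 25\right) 1 + 64128} = \sqrt{4 \cdot 1 + 64128} = \sqrt{4 + 64128} = \sqrt{64132} = 2 \sqrt{16033}$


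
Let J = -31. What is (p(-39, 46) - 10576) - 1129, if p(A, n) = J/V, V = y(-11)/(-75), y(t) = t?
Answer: -131080/11 ≈ -11916.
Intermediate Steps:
V = 11/75 (V = -11/(-75) = -11*(-1/75) = 11/75 ≈ 0.14667)
p(A, n) = -2325/11 (p(A, n) = -31/11/75 = -31*75/11 = -2325/11)
(p(-39, 46) - 10576) - 1129 = (-2325/11 - 10576) - 1129 = -118661/11 - 1129 = -131080/11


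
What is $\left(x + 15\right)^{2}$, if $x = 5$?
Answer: $400$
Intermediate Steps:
$\left(x + 15\right)^{2} = \left(5 + 15\right)^{2} = 20^{2} = 400$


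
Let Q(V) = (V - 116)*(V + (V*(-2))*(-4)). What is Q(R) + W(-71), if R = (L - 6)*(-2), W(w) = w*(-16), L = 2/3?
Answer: -8976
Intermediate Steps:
L = ⅔ (L = 2*(⅓) = ⅔ ≈ 0.66667)
W(w) = -16*w
R = 32/3 (R = (⅔ - 6)*(-2) = -16/3*(-2) = 32/3 ≈ 10.667)
Q(V) = 9*V*(-116 + V) (Q(V) = (-116 + V)*(V - 2*V*(-4)) = (-116 + V)*(V + 8*V) = (-116 + V)*(9*V) = 9*V*(-116 + V))
Q(R) + W(-71) = 9*(32/3)*(-116 + 32/3) - 16*(-71) = 9*(32/3)*(-316/3) + 1136 = -10112 + 1136 = -8976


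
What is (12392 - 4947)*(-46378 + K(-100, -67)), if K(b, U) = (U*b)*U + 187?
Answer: -3685952495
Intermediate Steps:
K(b, U) = 187 + b*U² (K(b, U) = b*U² + 187 = 187 + b*U²)
(12392 - 4947)*(-46378 + K(-100, -67)) = (12392 - 4947)*(-46378 + (187 - 100*(-67)²)) = 7445*(-46378 + (187 - 100*4489)) = 7445*(-46378 + (187 - 448900)) = 7445*(-46378 - 448713) = 7445*(-495091) = -3685952495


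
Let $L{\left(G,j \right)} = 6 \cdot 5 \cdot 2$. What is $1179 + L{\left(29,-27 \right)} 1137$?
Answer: $69399$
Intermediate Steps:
$L{\left(G,j \right)} = 60$ ($L{\left(G,j \right)} = 30 \cdot 2 = 60$)
$1179 + L{\left(29,-27 \right)} 1137 = 1179 + 60 \cdot 1137 = 1179 + 68220 = 69399$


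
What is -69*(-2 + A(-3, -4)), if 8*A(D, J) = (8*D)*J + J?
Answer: -1311/2 ≈ -655.50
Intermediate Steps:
A(D, J) = J/8 + D*J (A(D, J) = ((8*D)*J + J)/8 = (8*D*J + J)/8 = (J + 8*D*J)/8 = J/8 + D*J)
-69*(-2 + A(-3, -4)) = -69*(-2 - 4*(⅛ - 3)) = -69*(-2 - 4*(-23/8)) = -69*(-2 + 23/2) = -69*19/2 = -1311/2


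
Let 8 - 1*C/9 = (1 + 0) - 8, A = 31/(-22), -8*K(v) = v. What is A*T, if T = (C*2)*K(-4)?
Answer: -4185/22 ≈ -190.23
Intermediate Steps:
K(v) = -v/8
A = -31/22 (A = 31*(-1/22) = -31/22 ≈ -1.4091)
C = 135 (C = 72 - 9*((1 + 0) - 8) = 72 - 9*(1 - 8) = 72 - 9*(-7) = 72 + 63 = 135)
T = 135 (T = (135*2)*(-1/8*(-4)) = 270*(1/2) = 135)
A*T = -31/22*135 = -4185/22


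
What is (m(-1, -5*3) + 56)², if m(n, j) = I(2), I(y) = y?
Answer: 3364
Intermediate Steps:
m(n, j) = 2
(m(-1, -5*3) + 56)² = (2 + 56)² = 58² = 3364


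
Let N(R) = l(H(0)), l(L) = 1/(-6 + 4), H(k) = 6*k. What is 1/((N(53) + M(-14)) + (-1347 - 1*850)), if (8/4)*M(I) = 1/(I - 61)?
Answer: -75/164813 ≈ -0.00045506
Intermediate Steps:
M(I) = 1/(2*(-61 + I)) (M(I) = 1/(2*(I - 61)) = 1/(2*(-61 + I)))
l(L) = -½ (l(L) = 1/(-2) = -½)
N(R) = -½
1/((N(53) + M(-14)) + (-1347 - 1*850)) = 1/((-½ + 1/(2*(-61 - 14))) + (-1347 - 1*850)) = 1/((-½ + (½)/(-75)) + (-1347 - 850)) = 1/((-½ + (½)*(-1/75)) - 2197) = 1/((-½ - 1/150) - 2197) = 1/(-38/75 - 2197) = 1/(-164813/75) = -75/164813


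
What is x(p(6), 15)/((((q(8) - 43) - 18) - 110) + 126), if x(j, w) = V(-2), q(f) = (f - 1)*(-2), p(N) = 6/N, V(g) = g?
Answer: 2/59 ≈ 0.033898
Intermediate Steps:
q(f) = 2 - 2*f (q(f) = (-1 + f)*(-2) = 2 - 2*f)
x(j, w) = -2
x(p(6), 15)/((((q(8) - 43) - 18) - 110) + 126) = -2/(((((2 - 2*8) - 43) - 18) - 110) + 126) = -2/(((((2 - 16) - 43) - 18) - 110) + 126) = -2/((((-14 - 43) - 18) - 110) + 126) = -2/(((-57 - 18) - 110) + 126) = -2/((-75 - 110) + 126) = -2/(-185 + 126) = -2/(-59) = -1/59*(-2) = 2/59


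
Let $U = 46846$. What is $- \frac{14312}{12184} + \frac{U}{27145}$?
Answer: $\frac{22784053}{41341835} \approx 0.55111$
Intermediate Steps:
$- \frac{14312}{12184} + \frac{U}{27145} = - \frac{14312}{12184} + \frac{46846}{27145} = \left(-14312\right) \frac{1}{12184} + 46846 \cdot \frac{1}{27145} = - \frac{1789}{1523} + \frac{46846}{27145} = \frac{22784053}{41341835}$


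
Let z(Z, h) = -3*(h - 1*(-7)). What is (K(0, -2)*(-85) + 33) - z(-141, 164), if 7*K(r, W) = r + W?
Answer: 3992/7 ≈ 570.29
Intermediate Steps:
z(Z, h) = -21 - 3*h (z(Z, h) = -3*(h + 7) = -3*(7 + h) = -21 - 3*h)
K(r, W) = W/7 + r/7 (K(r, W) = (r + W)/7 = (W + r)/7 = W/7 + r/7)
(K(0, -2)*(-85) + 33) - z(-141, 164) = (((1/7)*(-2) + (1/7)*0)*(-85) + 33) - (-21 - 3*164) = ((-2/7 + 0)*(-85) + 33) - (-21 - 492) = (-2/7*(-85) + 33) - 1*(-513) = (170/7 + 33) + 513 = 401/7 + 513 = 3992/7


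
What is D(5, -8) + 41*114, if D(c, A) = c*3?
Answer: 4689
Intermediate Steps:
D(c, A) = 3*c
D(5, -8) + 41*114 = 3*5 + 41*114 = 15 + 4674 = 4689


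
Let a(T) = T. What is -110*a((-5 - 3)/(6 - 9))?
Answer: -880/3 ≈ -293.33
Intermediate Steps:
-110*a((-5 - 3)/(6 - 9)) = -110*(-5 - 3)/(6 - 9) = -(-880)/(-3) = -(-880)*(-1)/3 = -110*8/3 = -880/3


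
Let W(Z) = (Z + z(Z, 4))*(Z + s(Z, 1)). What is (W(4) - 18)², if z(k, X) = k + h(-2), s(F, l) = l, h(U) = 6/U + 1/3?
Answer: 676/9 ≈ 75.111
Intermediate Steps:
h(U) = ⅓ + 6/U (h(U) = 6/U + 1*(⅓) = 6/U + ⅓ = ⅓ + 6/U)
z(k, X) = -8/3 + k (z(k, X) = k + (⅓)*(18 - 2)/(-2) = k + (⅓)*(-½)*16 = k - 8/3 = -8/3 + k)
W(Z) = (1 + Z)*(-8/3 + 2*Z) (W(Z) = (Z + (-8/3 + Z))*(Z + 1) = (-8/3 + 2*Z)*(1 + Z) = (1 + Z)*(-8/3 + 2*Z))
(W(4) - 18)² = ((-8/3 + 2*4² - ⅔*4) - 18)² = ((-8/3 + 2*16 - 8/3) - 18)² = ((-8/3 + 32 - 8/3) - 18)² = (80/3 - 18)² = (26/3)² = 676/9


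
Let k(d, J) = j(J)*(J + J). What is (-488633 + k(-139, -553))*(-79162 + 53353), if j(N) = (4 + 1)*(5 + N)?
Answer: -65601496863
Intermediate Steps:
j(N) = 25 + 5*N (j(N) = 5*(5 + N) = 25 + 5*N)
k(d, J) = 2*J*(25 + 5*J) (k(d, J) = (25 + 5*J)*(J + J) = (25 + 5*J)*(2*J) = 2*J*(25 + 5*J))
(-488633 + k(-139, -553))*(-79162 + 53353) = (-488633 + 10*(-553)*(5 - 553))*(-79162 + 53353) = (-488633 + 10*(-553)*(-548))*(-25809) = (-488633 + 3030440)*(-25809) = 2541807*(-25809) = -65601496863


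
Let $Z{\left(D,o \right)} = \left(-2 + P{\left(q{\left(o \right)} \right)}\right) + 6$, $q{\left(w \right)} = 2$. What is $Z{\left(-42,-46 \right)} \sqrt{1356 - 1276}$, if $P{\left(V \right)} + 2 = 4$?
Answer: $24 \sqrt{5} \approx 53.666$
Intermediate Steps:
$P{\left(V \right)} = 2$ ($P{\left(V \right)} = -2 + 4 = 2$)
$Z{\left(D,o \right)} = 6$ ($Z{\left(D,o \right)} = \left(-2 + 2\right) + 6 = 0 + 6 = 6$)
$Z{\left(-42,-46 \right)} \sqrt{1356 - 1276} = 6 \sqrt{1356 - 1276} = 6 \sqrt{80} = 6 \cdot 4 \sqrt{5} = 24 \sqrt{5}$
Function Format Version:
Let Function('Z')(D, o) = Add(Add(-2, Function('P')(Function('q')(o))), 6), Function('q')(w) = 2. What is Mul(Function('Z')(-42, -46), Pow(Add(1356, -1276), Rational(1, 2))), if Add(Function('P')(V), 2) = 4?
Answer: Mul(24, Pow(5, Rational(1, 2))) ≈ 53.666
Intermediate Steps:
Function('P')(V) = 2 (Function('P')(V) = Add(-2, 4) = 2)
Function('Z')(D, o) = 6 (Function('Z')(D, o) = Add(Add(-2, 2), 6) = Add(0, 6) = 6)
Mul(Function('Z')(-42, -46), Pow(Add(1356, -1276), Rational(1, 2))) = Mul(6, Pow(Add(1356, -1276), Rational(1, 2))) = Mul(6, Pow(80, Rational(1, 2))) = Mul(6, Mul(4, Pow(5, Rational(1, 2)))) = Mul(24, Pow(5, Rational(1, 2)))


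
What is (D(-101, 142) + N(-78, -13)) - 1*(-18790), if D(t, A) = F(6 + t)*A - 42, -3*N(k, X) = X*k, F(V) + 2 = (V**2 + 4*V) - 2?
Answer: 1245432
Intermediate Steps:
F(V) = -4 + V**2 + 4*V (F(V) = -2 + ((V**2 + 4*V) - 2) = -2 + (-2 + V**2 + 4*V) = -4 + V**2 + 4*V)
N(k, X) = -X*k/3
D(t, A) = -42 + A*(20 + (6 + t)**2 + 4*t) (D(t, A) = (-4 + (6 + t)**2 + 4*(6 + t))*A - 42 = (-4 + (6 + t)**2 + (24 + 4*t))*A - 42 = (20 + (6 + t)**2 + 4*t)*A - 42 = A*(20 + (6 + t)**2 + 4*t) - 42 = -42 + A*(20 + (6 + t)**2 + 4*t))
(D(-101, 142) + N(-78, -13)) - 1*(-18790) = ((-42 + 142*(20 + (6 - 101)**2 + 4*(-101))) - 1/3*(-13)*(-78)) - 1*(-18790) = ((-42 + 142*(20 + (-95)**2 - 404)) - 338) + 18790 = ((-42 + 142*(20 + 9025 - 404)) - 338) + 18790 = ((-42 + 142*8641) - 338) + 18790 = ((-42 + 1227022) - 338) + 18790 = (1226980 - 338) + 18790 = 1226642 + 18790 = 1245432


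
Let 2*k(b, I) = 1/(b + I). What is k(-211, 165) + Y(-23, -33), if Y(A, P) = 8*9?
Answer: 6623/92 ≈ 71.989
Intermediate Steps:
Y(A, P) = 72
k(b, I) = 1/(2*(I + b)) (k(b, I) = 1/(2*(b + I)) = 1/(2*(I + b)))
k(-211, 165) + Y(-23, -33) = 1/(2*(165 - 211)) + 72 = (1/2)/(-46) + 72 = (1/2)*(-1/46) + 72 = -1/92 + 72 = 6623/92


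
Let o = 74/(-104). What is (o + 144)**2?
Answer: 55517401/2704 ≈ 20532.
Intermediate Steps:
o = -37/52 (o = 74*(-1/104) = -37/52 ≈ -0.71154)
(o + 144)**2 = (-37/52 + 144)**2 = (7451/52)**2 = 55517401/2704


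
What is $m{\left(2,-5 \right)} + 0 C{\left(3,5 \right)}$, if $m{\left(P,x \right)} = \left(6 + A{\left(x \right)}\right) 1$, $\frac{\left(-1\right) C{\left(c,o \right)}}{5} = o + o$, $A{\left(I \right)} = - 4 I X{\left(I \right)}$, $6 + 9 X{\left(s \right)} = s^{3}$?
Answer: $- \frac{2566}{9} \approx -285.11$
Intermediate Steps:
$X{\left(s \right)} = - \frac{2}{3} + \frac{s^{3}}{9}$
$A{\left(I \right)} = - 4 I \left(- \frac{2}{3} + \frac{I^{3}}{9}\right)$
$C{\left(c,o \right)} = - 10 o$ ($C{\left(c,o \right)} = - 5 \left(o + o\right) = - 5 \cdot 2 o = - 10 o$)
$m{\left(P,x \right)} = 6 + \frac{4 x \left(6 - x^{3}\right)}{9}$ ($m{\left(P,x \right)} = \left(6 + \frac{4 x \left(6 - x^{3}\right)}{9}\right) 1 = 6 + \frac{4 x \left(6 - x^{3}\right)}{9}$)
$m{\left(2,-5 \right)} + 0 C{\left(3,5 \right)} = \left(6 - - \frac{20 \left(-6 + \left(-5\right)^{3}\right)}{9}\right) + 0 \left(\left(-10\right) 5\right) = \left(6 - - \frac{20 \left(-6 - 125\right)}{9}\right) + 0 \left(-50\right) = \left(6 - \left(- \frac{20}{9}\right) \left(-131\right)\right) + 0 = \left(6 - \frac{2620}{9}\right) + 0 = - \frac{2566}{9} + 0 = - \frac{2566}{9}$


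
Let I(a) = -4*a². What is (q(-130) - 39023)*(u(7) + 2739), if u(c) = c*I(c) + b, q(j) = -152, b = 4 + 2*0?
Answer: -53708925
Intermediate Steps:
b = 4 (b = 4 + 0 = 4)
u(c) = 4 - 4*c³ (u(c) = c*(-4*c²) + 4 = -4*c³ + 4 = 4 - 4*c³)
(q(-130) - 39023)*(u(7) + 2739) = (-152 - 39023)*((4 - 4*7³) + 2739) = -39175*((4 - 4*343) + 2739) = -39175*((4 - 1372) + 2739) = -39175*(-1368 + 2739) = -39175*1371 = -53708925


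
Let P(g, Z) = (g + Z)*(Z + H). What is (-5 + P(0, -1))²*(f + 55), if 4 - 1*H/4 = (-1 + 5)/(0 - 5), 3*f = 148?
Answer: 4211728/75 ≈ 56156.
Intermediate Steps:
f = 148/3 (f = (⅓)*148 = 148/3 ≈ 49.333)
H = 96/5 (H = 16 - 4*(-1 + 5)/(0 - 5) = 16 - 16/(-5) = 16 - 16*(-1)/5 = 16 - 4*(-⅘) = 16 + 16/5 = 96/5 ≈ 19.200)
P(g, Z) = (96/5 + Z)*(Z + g) (P(g, Z) = (g + Z)*(Z + 96/5) = (Z + g)*(96/5 + Z) = (96/5 + Z)*(Z + g))
(-5 + P(0, -1))²*(f + 55) = (-5 + ((-1)² + (96/5)*(-1) + (96/5)*0 - 1*0))²*(148/3 + 55) = (-5 + (1 - 96/5 + 0 + 0))²*(313/3) = (-5 - 91/5)²*(313/3) = (-116/5)²*(313/3) = (13456/25)*(313/3) = 4211728/75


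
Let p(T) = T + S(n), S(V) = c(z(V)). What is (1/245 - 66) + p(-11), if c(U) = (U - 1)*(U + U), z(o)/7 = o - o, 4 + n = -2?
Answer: -18864/245 ≈ -76.996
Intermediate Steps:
n = -6 (n = -4 - 2 = -6)
z(o) = 0 (z(o) = 7*(o - o) = 7*0 = 0)
c(U) = 2*U*(-1 + U) (c(U) = (-1 + U)*(2*U) = 2*U*(-1 + U))
S(V) = 0 (S(V) = 2*0*(-1 + 0) = 2*0*(-1) = 0)
p(T) = T (p(T) = T + 0 = T)
(1/245 - 66) + p(-11) = (1/245 - 66) - 11 = -16169/245 - 11 = -18864/245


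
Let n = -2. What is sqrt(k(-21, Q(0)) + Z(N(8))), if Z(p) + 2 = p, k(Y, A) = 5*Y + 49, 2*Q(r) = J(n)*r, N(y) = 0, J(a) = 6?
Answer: I*sqrt(58) ≈ 7.6158*I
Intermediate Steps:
Q(r) = 3*r (Q(r) = (6*r)/2 = 3*r)
k(Y, A) = 49 + 5*Y
Z(p) = -2 + p
sqrt(k(-21, Q(0)) + Z(N(8))) = sqrt((49 + 5*(-21)) + (-2 + 0)) = sqrt((49 - 105) - 2) = sqrt(-56 - 2) = sqrt(-58) = I*sqrt(58)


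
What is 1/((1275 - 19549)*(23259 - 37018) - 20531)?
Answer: 1/251411435 ≈ 3.9775e-9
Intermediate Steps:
1/((1275 - 19549)*(23259 - 37018) - 20531) = 1/(-18274*(-13759) - 20531) = 1/(251431966 - 20531) = 1/251411435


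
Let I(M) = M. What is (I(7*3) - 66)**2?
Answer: 2025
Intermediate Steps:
(I(7*3) - 66)**2 = (7*3 - 66)**2 = (21 - 66)**2 = (-45)**2 = 2025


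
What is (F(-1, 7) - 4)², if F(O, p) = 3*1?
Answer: 1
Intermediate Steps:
F(O, p) = 3
(F(-1, 7) - 4)² = (3 - 4)² = (-1)² = 1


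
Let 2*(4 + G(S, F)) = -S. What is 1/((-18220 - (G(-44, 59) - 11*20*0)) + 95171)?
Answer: 1/76933 ≈ 1.2998e-5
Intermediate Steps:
G(S, F) = -4 - S/2 (G(S, F) = -4 + (-S)/2 = -4 - S/2)
1/((-18220 - (G(-44, 59) - 11*20*0)) + 95171) = 1/((-18220 - ((-4 - ½*(-44)) - 11*20*0)) + 95171) = 1/((-18220 - ((-4 + 22) - 220*0)) + 95171) = 1/((-18220 - (18 + 0)) + 95171) = 1/((-18220 - 1*18) + 95171) = 1/((-18220 - 18) + 95171) = 1/(-18238 + 95171) = 1/76933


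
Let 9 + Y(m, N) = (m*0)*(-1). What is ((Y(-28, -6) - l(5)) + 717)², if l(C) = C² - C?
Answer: 473344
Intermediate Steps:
Y(m, N) = -9 (Y(m, N) = -9 + (m*0)*(-1) = -9 + 0*(-1) = -9 + 0 = -9)
((Y(-28, -6) - l(5)) + 717)² = ((-9 - 5*(-1 + 5)) + 717)² = ((-9 - 5*4) + 717)² = ((-9 - 1*20) + 717)² = ((-9 - 20) + 717)² = (-29 + 717)² = 688² = 473344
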